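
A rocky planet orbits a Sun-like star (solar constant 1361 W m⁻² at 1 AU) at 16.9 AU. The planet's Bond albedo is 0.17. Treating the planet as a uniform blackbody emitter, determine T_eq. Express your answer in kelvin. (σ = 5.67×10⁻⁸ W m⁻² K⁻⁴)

T_eq ≈ 64.6 K

Flux at 16.9 AU: S = 1361/16.9² = 4.77 W m⁻².
Energy balance: absorbed = emitted ⇒ πR²·S(1−A) = 4πR²·σT_eq⁴, so T_eq⁴ = S(1−A)/(4σ).
T_eq = [4.77 × 0.83 / (4 × 5.67×10⁻⁸)]^(1/4) = (1.74×10⁷)^(1/4) = 64.6 K.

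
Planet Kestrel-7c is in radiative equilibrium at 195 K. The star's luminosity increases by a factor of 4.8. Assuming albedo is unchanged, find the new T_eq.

T_eq ∝ L^(1/4) · d^(−1/2).
T′ = 195 × 4.8^(1/4) = 289 K.

T_eq ≈ 289 K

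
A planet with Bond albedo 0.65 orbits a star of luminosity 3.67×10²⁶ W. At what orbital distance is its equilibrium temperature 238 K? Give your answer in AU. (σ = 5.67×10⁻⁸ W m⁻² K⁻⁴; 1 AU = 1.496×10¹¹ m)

d ≈ 0.792 AU

From T_eq⁴ = L(1−A)/(16πσd²): d = √[L(1−A)/(16πσT_eq⁴)].
d = √[3.67×10²⁶ × 0.35 / (16π × 5.67×10⁻⁸ × (238)⁴)] = 1.19×10¹¹ m = 0.792 AU.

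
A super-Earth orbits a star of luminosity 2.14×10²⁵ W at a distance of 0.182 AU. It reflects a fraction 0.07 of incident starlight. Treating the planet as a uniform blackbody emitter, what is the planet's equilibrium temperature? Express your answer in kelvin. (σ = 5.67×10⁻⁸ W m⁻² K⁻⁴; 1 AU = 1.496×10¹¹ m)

T_eq ≈ 312 K

d = 0.182 AU = 2.72×10¹⁰ m.
Flux: S = L/(4πd²) = 2.14×10²⁵/(4π×(2.72×10¹⁰)²) = 2300 W m⁻².
Energy balance: absorbed = emitted ⇒ πR²·S(1−A) = 4πR²·σT_eq⁴, so T_eq⁴ = S(1−A)/(4σ).
T_eq = [2300 × 0.93 / (4 × 5.67×10⁻⁸)]^(1/4) = (9.42×10⁹)^(1/4) = 312 K.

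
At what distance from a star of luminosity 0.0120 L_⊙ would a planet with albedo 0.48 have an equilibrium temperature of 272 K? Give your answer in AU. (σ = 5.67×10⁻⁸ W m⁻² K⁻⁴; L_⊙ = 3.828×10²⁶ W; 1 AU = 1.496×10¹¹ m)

d ≈ 0.0827 AU

L = 0.0120 × 3.828×10²⁶ = 4.59×10²⁴ W.
From T_eq⁴ = L(1−A)/(16πσd²): d = √[L(1−A)/(16πσT_eq⁴)].
d = √[4.59×10²⁴ × 0.52 / (16π × 5.67×10⁻⁸ × (272)⁴)] = 1.24×10¹⁰ m = 0.0827 AU.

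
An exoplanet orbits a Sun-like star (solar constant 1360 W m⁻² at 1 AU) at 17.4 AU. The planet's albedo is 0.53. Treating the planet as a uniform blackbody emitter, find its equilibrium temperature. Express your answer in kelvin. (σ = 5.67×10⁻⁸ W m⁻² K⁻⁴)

T_eq ≈ 55.2 K

Flux at 17.4 AU: S = 1360/17.4² = 4.49 W m⁻².
Energy balance: absorbed = emitted ⇒ πR²·S(1−A) = 4πR²·σT_eq⁴, so T_eq⁴ = S(1−A)/(4σ).
T_eq = [4.49 × 0.47 / (4 × 5.67×10⁻⁸)]^(1/4) = (9.31×10⁶)^(1/4) = 55.2 K.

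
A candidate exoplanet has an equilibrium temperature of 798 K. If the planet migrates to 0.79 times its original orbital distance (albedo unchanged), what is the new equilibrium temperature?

T_eq ≈ 898 K

T_eq ∝ L^(1/4) · d^(−1/2).
T′ = 798 / 0.79^(1/2) = 898 K.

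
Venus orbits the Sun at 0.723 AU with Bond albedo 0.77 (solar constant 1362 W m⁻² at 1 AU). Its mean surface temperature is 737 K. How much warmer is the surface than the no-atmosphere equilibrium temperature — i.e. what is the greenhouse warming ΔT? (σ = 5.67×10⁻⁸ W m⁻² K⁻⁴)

ΔT ≈ 510.3 K

S = 1362/0.723² = 2606 W m⁻².
T_eq = [S(1−A)/(4σ)]^(1/4) = [2606×0.23/(4×5.67×10⁻⁸)]^(1/4) = 226.7 K.
ΔT = T_surf − T_eq = 737 − 226.7.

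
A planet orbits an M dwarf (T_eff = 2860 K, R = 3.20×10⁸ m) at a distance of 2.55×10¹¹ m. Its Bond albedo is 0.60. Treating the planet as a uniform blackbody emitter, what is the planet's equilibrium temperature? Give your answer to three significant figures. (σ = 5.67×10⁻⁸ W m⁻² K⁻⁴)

T_eq ≈ 57.0 K

L = 4πR_⋆²σT_⋆⁴ = 4π(3.20×10⁸)² × 5.67×10⁻⁸ × (2860)⁴ = 4.88×10²⁴ W.
S = L/(4πd²) = 5.97 W m⁻².
Energy balance: absorbed = emitted ⇒ πR²·S(1−A) = 4πR²·σT_eq⁴, so T_eq⁴ = S(1−A)/(4σ).
T_eq = [5.97 × 0.40 / (4 × 5.67×10⁻⁸)]^(1/4) = (1.05×10⁷)^(1/4) = 57.0 K.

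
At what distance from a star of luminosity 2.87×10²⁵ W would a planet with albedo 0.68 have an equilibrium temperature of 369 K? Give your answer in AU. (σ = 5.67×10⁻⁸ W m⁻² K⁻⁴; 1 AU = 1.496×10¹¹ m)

From T_eq⁴ = L(1−A)/(16πσd²): d = √[L(1−A)/(16πσT_eq⁴)].
d = √[2.87×10²⁵ × 0.32 / (16π × 5.67×10⁻⁸ × (369)⁴)] = 1.32×10¹⁰ m = 0.0881 AU.

d ≈ 0.0881 AU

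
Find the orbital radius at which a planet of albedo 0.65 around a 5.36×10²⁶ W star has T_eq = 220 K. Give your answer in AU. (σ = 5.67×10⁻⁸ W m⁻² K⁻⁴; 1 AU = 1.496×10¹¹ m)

d ≈ 1.12 AU

From T_eq⁴ = L(1−A)/(16πσd²): d = √[L(1−A)/(16πσT_eq⁴)].
d = √[5.36×10²⁶ × 0.35 / (16π × 5.67×10⁻⁸ × (220)⁴)] = 1.68×10¹¹ m = 1.12 AU.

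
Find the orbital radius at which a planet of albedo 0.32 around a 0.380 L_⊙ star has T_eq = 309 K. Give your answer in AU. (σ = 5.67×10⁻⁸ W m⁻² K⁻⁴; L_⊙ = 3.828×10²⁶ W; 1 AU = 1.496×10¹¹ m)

L = 0.380 × 3.828×10²⁶ = 1.45×10²⁶ W.
From T_eq⁴ = L(1−A)/(16πσd²): d = √[L(1−A)/(16πσT_eq⁴)].
d = √[1.45×10²⁶ × 0.68 / (16π × 5.67×10⁻⁸ × (309)⁴)] = 6.17×10¹⁰ m = 0.412 AU.

d ≈ 0.412 AU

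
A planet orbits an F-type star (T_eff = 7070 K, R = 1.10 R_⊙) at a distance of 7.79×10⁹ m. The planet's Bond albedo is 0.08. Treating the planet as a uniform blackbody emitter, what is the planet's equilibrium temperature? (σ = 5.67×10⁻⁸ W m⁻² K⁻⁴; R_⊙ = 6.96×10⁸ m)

T_eq ≈ 1530 K

R_⋆ = 1.10 × 6.96×10⁸ = 7.66×10⁸ m.
L = 4πR_⋆²σT_⋆⁴ = 4π(7.66×10⁸)² × 5.67×10⁻⁸ × (7070)⁴ = 1.04×10²⁷ W.
S = L/(4πd²) = 1.37×10⁶ W m⁻².
Energy balance: absorbed = emitted ⇒ πR²·S(1−A) = 4πR²·σT_eq⁴, so T_eq⁴ = S(1−A)/(4σ).
T_eq = [1.37×10⁶ × 0.92 / (4 × 5.67×10⁻⁸)]^(1/4) = (5.55×10¹²)^(1/4) = 1530 K.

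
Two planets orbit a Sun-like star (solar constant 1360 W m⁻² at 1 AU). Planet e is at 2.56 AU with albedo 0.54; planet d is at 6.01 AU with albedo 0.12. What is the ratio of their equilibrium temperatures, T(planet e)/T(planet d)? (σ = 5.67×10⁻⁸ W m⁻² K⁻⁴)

T₁/T₂ ≈ 1.303

T_eq = [S₀(1−A)/(4σd²)]^(1/4), so T ∝ (1−A)^(1/4) / √d.
T₁ = [1360×0.46/(4×5.67×10⁻⁸×2.56²)]^(1/4) = 143.23 K.
T₂ = [1360×0.88/(4×5.67×10⁻⁸×6.01²)]^(1/4) = 109.94 K.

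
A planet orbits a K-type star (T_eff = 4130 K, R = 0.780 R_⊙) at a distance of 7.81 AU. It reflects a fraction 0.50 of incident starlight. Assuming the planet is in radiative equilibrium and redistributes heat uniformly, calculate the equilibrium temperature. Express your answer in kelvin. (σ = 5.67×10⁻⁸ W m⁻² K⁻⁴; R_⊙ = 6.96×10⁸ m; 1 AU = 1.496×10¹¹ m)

T_eq ≈ 52.9 K

R_⋆ = 0.780 × 6.96×10⁸ = 5.43×10⁸ m.
d = 7.81 AU = 1.17×10¹² m.
L = 4πR_⋆²σT_⋆⁴ = 4π(5.43×10⁸)² × 5.67×10⁻⁸ × (4130)⁴ = 6.11×10²⁵ W.
S = L/(4πd²) = 3.56 W m⁻².
Energy balance: absorbed = emitted ⇒ πR²·S(1−A) = 4πR²·σT_eq⁴, so T_eq⁴ = S(1−A)/(4σ).
T_eq = [3.56 × 0.50 / (4 × 5.67×10⁻⁸)]^(1/4) = (7.85×10⁶)^(1/4) = 52.9 K.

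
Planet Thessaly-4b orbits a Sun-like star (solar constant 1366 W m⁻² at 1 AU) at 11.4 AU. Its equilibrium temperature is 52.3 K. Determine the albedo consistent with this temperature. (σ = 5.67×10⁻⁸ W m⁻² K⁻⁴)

Flux at 11.4 AU: S = 1366/11.4² = 10.5 W m⁻².
From T_eq⁴ = S(1−A)/(4σ): 1−A = 4σT_eq⁴/S.
1−A = 4 × 5.67×10⁻⁸ × (52.3)⁴ / 10.5 = 0.161.

A ≈ 0.84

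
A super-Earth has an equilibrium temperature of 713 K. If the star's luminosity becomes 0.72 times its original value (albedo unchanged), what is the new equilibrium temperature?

T_eq ≈ 657 K

T_eq ∝ L^(1/4) · d^(−1/2).
T′ = 713 × 0.72^(1/4) = 657 K.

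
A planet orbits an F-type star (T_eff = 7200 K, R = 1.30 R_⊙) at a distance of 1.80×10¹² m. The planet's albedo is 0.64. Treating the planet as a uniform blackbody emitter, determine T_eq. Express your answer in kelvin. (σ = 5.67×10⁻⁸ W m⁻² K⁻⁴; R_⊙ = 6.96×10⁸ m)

T_eq ≈ 88.4 K

R_⋆ = 1.30 × 6.96×10⁸ = 9.05×10⁸ m.
L = 4πR_⋆²σT_⋆⁴ = 4π(9.05×10⁸)² × 5.67×10⁻⁸ × (7200)⁴ = 1.57×10²⁷ W.
S = L/(4πd²) = 38.5 W m⁻².
Energy balance: absorbed = emitted ⇒ πR²·S(1−A) = 4πR²·σT_eq⁴, so T_eq⁴ = S(1−A)/(4σ).
T_eq = [38.5 × 0.36 / (4 × 5.67×10⁻⁸)]^(1/4) = (6.11×10⁷)^(1/4) = 88.4 K.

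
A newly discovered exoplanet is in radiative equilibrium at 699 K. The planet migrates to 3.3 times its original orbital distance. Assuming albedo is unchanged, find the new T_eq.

T_eq ≈ 385 K

T_eq ∝ L^(1/4) · d^(−1/2).
T′ = 699 / 3.3^(1/2) = 385 K.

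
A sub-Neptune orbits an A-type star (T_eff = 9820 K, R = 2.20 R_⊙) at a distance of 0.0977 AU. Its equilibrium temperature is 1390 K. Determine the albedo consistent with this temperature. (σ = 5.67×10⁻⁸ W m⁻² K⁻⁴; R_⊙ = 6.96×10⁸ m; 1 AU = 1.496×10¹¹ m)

A ≈ 0.85

R_⋆ = 2.20 × 6.96×10⁸ = 1.53×10⁹ m.
d = 0.0977 AU = 1.46×10¹⁰ m.
L = 4πR_⋆²σT_⋆⁴ = 4π(1.53×10⁹)² × 5.67×10⁻⁸ × (9820)⁴ = 1.55×10²⁸ W.
S = L/(4πd²) = 5.79×10⁶ W m⁻².
From T_eq⁴ = S(1−A)/(4σ): 1−A = 4σT_eq⁴/S.
1−A = 4 × 5.67×10⁻⁸ × (1390)⁴ / 5.79×10⁶ = 0.146.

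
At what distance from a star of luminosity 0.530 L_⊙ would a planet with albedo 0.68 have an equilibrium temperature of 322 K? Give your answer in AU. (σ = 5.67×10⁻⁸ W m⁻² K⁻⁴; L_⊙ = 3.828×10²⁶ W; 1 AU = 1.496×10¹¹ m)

L = 0.530 × 3.828×10²⁶ = 2.03×10²⁶ W.
From T_eq⁴ = L(1−A)/(16πσd²): d = √[L(1−A)/(16πσT_eq⁴)].
d = √[2.03×10²⁶ × 0.32 / (16π × 5.67×10⁻⁸ × (322)⁴)] = 4.60×10¹⁰ m = 0.308 AU.

d ≈ 0.308 AU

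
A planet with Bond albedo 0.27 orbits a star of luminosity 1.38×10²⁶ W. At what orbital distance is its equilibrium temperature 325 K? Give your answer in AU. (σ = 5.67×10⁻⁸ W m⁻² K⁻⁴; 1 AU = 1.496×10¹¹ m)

d ≈ 0.376 AU

From T_eq⁴ = L(1−A)/(16πσd²): d = √[L(1−A)/(16πσT_eq⁴)].
d = √[1.38×10²⁶ × 0.73 / (16π × 5.67×10⁻⁸ × (325)⁴)] = 5.63×10¹⁰ m = 0.376 AU.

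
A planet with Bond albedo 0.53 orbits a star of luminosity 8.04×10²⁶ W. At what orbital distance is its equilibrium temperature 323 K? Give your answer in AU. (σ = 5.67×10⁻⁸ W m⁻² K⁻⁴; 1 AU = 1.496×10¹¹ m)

From T_eq⁴ = L(1−A)/(16πσd²): d = √[L(1−A)/(16πσT_eq⁴)].
d = √[8.04×10²⁶ × 0.47 / (16π × 5.67×10⁻⁸ × (323)⁴)] = 1.10×10¹¹ m = 0.738 AU.

d ≈ 0.738 AU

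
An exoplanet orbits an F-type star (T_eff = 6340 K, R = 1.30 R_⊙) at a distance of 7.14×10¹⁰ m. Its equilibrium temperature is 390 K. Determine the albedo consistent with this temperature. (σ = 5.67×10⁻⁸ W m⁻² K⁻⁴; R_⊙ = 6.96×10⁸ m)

A ≈ 0.64

R_⋆ = 1.30 × 6.96×10⁸ = 9.05×10⁸ m.
L = 4πR_⋆²σT_⋆⁴ = 4π(9.05×10⁸)² × 5.67×10⁻⁸ × (6340)⁴ = 9.42×10²⁶ W.
S = L/(4πd²) = 1.47×10⁴ W m⁻².
From T_eq⁴ = S(1−A)/(4σ): 1−A = 4σT_eq⁴/S.
1−A = 4 × 5.67×10⁻⁸ × (390)⁴ / 1.47×10⁴ = 0.357.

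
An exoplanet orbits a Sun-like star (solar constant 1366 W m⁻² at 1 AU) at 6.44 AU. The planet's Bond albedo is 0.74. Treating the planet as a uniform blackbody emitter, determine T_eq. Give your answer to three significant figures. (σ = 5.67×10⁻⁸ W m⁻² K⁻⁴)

T_eq ≈ 78.4 K

Flux at 6.44 AU: S = 1366/6.44² = 32.9 W m⁻².
Energy balance: absorbed = emitted ⇒ πR²·S(1−A) = 4πR²·σT_eq⁴, so T_eq⁴ = S(1−A)/(4σ).
T_eq = [32.9 × 0.26 / (4 × 5.67×10⁻⁸)]^(1/4) = (3.78×10⁷)^(1/4) = 78.4 K.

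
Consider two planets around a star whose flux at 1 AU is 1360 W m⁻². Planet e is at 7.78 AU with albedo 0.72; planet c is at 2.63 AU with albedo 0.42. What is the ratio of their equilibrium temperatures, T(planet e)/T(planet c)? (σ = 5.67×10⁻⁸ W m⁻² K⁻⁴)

T_eq = [S₀(1−A)/(4σd²)]^(1/4), so T ∝ (1−A)^(1/4) / √d.
T₁ = [1360×0.28/(4×5.67×10⁻⁸×7.78²)]^(1/4) = 72.57 K.
T₂ = [1360×0.58/(4×5.67×10⁻⁸×2.63²)]^(1/4) = 149.75 K.

T₁/T₂ ≈ 0.485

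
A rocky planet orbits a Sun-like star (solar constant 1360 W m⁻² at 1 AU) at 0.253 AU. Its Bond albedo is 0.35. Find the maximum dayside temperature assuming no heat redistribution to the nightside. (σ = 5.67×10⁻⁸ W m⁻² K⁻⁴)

T_ss ≈ 703 K

Flux at 0.253 AU: S = 1360/0.253² = 2.12×10⁴ W m⁻².
With no redistribution each surface element balances locally: S(1−A) = σT⁴.
T = [2.12×10⁴ × 0.65 / 5.67×10⁻⁸]^(1/4) = (2.44×10¹¹)^(1/4) = 703 K.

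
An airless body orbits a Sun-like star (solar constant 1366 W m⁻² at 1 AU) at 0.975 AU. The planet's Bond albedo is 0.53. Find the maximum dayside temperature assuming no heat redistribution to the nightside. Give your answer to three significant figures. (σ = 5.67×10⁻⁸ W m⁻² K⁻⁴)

Flux at 0.975 AU: S = 1366/0.975² = 1440 W m⁻².
With no redistribution each surface element balances locally: S(1−A) = σT⁴.
T = [1440 × 0.47 / 5.67×10⁻⁸]^(1/4) = (1.19×10¹⁰)^(1/4) = 330 K.

T_ss ≈ 330 K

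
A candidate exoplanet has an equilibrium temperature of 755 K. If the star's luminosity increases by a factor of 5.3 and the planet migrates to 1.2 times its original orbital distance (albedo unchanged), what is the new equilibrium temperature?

T_eq ∝ L^(1/4) · d^(−1/2).
T′ = 755 × 5.3^(1/4) / 1.2^(1/2) = 1050 K.

T_eq ≈ 1050 K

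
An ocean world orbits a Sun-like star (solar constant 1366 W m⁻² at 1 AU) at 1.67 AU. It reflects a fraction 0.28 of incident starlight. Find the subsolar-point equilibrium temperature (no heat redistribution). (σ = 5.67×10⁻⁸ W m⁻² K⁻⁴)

T_ss ≈ 281 K

Flux at 1.67 AU: S = 1366/1.67² = 490 W m⁻².
At the subsolar point the surface absorbs S(1−A) and emits σT⁴ per unit area — no factor of 4, since only the local patch is in balance.
T = [490 × 0.72 / 5.67×10⁻⁸]^(1/4) = (6.22×10⁹)^(1/4) = 281 K.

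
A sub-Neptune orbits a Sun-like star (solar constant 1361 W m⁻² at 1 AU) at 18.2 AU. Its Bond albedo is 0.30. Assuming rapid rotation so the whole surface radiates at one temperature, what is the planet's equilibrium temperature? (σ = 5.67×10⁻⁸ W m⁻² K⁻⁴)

T_eq ≈ 59.7 K

Flux at 18.2 AU: S = 1361/18.2² = 4.11 W m⁻².
Energy balance: absorbed = emitted ⇒ πR²·S(1−A) = 4πR²·σT_eq⁴, so T_eq⁴ = S(1−A)/(4σ).
T_eq = [4.11 × 0.70 / (4 × 5.67×10⁻⁸)]^(1/4) = (1.27×10⁷)^(1/4) = 59.7 K.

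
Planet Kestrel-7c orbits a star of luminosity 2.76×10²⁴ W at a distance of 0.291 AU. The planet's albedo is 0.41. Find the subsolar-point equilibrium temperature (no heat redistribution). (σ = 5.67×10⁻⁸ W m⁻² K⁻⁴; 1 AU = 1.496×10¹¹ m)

d = 0.291 AU = 4.35×10¹⁰ m.
Flux: S = L/(4πd²) = 2.76×10²⁴/(4π×(4.35×10¹⁰)²) = 116 W m⁻².
At the subsolar point the surface absorbs S(1−A) and emits σT⁴ per unit area — no factor of 4, since only the local patch is in balance.
T = [116 × 0.59 / 5.67×10⁻⁸]^(1/4) = (1.21×10⁹)^(1/4) = 186 K.

T_ss ≈ 186 K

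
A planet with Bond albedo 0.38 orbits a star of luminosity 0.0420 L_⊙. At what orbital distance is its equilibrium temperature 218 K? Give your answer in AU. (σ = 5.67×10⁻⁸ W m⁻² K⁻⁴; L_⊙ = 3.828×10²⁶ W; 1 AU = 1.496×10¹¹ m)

L = 0.0420 × 3.828×10²⁶ = 1.61×10²⁵ W.
From T_eq⁴ = L(1−A)/(16πσd²): d = √[L(1−A)/(16πσT_eq⁴)].
d = √[1.61×10²⁵ × 0.62 / (16π × 5.67×10⁻⁸ × (218)⁴)] = 3.94×10¹⁰ m = 0.263 AU.

d ≈ 0.263 AU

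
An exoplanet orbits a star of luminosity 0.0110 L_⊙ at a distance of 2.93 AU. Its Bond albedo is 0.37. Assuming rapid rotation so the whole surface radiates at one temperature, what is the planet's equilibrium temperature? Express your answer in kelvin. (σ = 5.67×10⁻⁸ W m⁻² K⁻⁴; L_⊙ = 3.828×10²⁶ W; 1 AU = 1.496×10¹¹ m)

T_eq ≈ 46.9 K

d = 2.93 AU = 4.38×10¹¹ m.
L = 0.0110 × 3.828×10²⁶ = 4.21×10²⁴ W.
Flux: S = L/(4πd²) = 4.21×10²⁴/(4π×(4.38×10¹¹)²) = 1.74 W m⁻².
Energy balance: absorbed = emitted ⇒ πR²·S(1−A) = 4πR²·σT_eq⁴, so T_eq⁴ = S(1−A)/(4σ).
T_eq = [1.74 × 0.63 / (4 × 5.67×10⁻⁸)]^(1/4) = (4.84×10⁶)^(1/4) = 46.9 K.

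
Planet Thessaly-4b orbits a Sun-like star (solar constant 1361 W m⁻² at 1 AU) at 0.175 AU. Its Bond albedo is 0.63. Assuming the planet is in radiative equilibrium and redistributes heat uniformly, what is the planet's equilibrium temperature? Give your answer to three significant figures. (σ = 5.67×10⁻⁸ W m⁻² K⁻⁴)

T_eq ≈ 519 K

Flux at 0.175 AU: S = 1361/0.175² = 4.44×10⁴ W m⁻².
Energy balance: absorbed = emitted ⇒ πR²·S(1−A) = 4πR²·σT_eq⁴, so T_eq⁴ = S(1−A)/(4σ).
T_eq = [4.44×10⁴ × 0.37 / (4 × 5.67×10⁻⁸)]^(1/4) = (7.25×10¹⁰)^(1/4) = 519 K.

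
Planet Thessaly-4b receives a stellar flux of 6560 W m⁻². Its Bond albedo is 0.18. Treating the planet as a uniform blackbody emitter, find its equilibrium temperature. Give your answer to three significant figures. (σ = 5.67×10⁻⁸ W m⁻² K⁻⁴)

T_eq ≈ 392 K

Energy balance: absorbed = emitted ⇒ πR²·S(1−A) = 4πR²·σT_eq⁴, so T_eq⁴ = S(1−A)/(4σ).
T_eq = [6560 × 0.82 / (4 × 5.67×10⁻⁸)]^(1/4) = (2.37×10¹⁰)^(1/4) = 392 K.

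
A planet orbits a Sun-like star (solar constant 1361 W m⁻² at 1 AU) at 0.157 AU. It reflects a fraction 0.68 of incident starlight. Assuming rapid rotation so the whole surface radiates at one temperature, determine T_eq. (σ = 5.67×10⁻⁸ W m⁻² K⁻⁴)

Flux at 0.157 AU: S = 1361/0.157² = 5.52×10⁴ W m⁻².
Energy balance: absorbed = emitted ⇒ πR²·S(1−A) = 4πR²·σT_eq⁴, so T_eq⁴ = S(1−A)/(4σ).
T_eq = [5.52×10⁴ × 0.32 / (4 × 5.67×10⁻⁸)]^(1/4) = (7.79×10¹⁰)^(1/4) = 528 K.

T_eq ≈ 528 K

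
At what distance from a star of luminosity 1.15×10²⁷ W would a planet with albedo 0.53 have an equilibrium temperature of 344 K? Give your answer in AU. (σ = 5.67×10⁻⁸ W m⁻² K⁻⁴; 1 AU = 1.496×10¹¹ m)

From T_eq⁴ = L(1−A)/(16πσd²): d = √[L(1−A)/(16πσT_eq⁴)].
d = √[1.15×10²⁷ × 0.47 / (16π × 5.67×10⁻⁸ × (344)⁴)] = 1.16×10¹¹ m = 0.778 AU.

d ≈ 0.778 AU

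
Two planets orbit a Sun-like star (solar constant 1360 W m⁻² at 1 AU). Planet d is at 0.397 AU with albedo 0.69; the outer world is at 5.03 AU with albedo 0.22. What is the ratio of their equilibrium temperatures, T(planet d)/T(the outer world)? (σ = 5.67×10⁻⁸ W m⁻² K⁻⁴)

T_eq = [S₀(1−A)/(4σd²)]^(1/4), so T ∝ (1−A)^(1/4) / √d.
T₁ = [1360×0.31/(4×5.67×10⁻⁸×0.397²)]^(1/4) = 329.55 K.
T₂ = [1360×0.78/(4×5.67×10⁻⁸×5.03²)]^(1/4) = 116.60 K.

T₁/T₂ ≈ 2.826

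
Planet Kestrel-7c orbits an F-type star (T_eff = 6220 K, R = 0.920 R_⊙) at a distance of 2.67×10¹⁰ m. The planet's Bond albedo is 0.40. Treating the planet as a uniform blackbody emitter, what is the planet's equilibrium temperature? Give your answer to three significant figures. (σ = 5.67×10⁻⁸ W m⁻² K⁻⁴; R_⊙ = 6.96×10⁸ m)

T_eq ≈ 599 K

R_⋆ = 0.920 × 6.96×10⁸ = 6.40×10⁸ m.
L = 4πR_⋆²σT_⋆⁴ = 4π(6.40×10⁸)² × 5.67×10⁻⁸ × (6220)⁴ = 4.37×10²⁶ W.
S = L/(4πd²) = 4.88×10⁴ W m⁻².
Energy balance: absorbed = emitted ⇒ πR²·S(1−A) = 4πR²·σT_eq⁴, so T_eq⁴ = S(1−A)/(4σ).
T_eq = [4.88×10⁴ × 0.60 / (4 × 5.67×10⁻⁸)]^(1/4) = (1.29×10¹¹)^(1/4) = 599 K.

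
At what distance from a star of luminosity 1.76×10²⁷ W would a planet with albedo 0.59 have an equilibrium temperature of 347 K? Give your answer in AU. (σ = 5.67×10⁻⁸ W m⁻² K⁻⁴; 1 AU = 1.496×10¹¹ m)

From T_eq⁴ = L(1−A)/(16πσd²): d = √[L(1−A)/(16πσT_eq⁴)].
d = √[1.76×10²⁷ × 0.41 / (16π × 5.67×10⁻⁸ × (347)⁴)] = 1.32×10¹¹ m = 0.883 AU.

d ≈ 0.883 AU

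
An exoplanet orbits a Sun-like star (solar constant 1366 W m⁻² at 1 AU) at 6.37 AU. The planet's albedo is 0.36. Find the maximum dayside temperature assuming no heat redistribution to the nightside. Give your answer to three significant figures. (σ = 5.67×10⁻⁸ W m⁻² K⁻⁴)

Flux at 6.37 AU: S = 1366/6.37² = 33.7 W m⁻².
With no redistribution each surface element balances locally: S(1−A) = σT⁴.
T = [33.7 × 0.64 / 5.67×10⁻⁸]^(1/4) = (3.80×10⁸)^(1/4) = 140 K.

T_ss ≈ 140 K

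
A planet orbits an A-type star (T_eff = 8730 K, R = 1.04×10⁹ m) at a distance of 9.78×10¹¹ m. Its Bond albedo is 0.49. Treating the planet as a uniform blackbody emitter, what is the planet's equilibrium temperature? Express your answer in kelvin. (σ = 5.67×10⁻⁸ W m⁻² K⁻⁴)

L = 4πR_⋆²σT_⋆⁴ = 4π(1.04×10⁹)² × 5.67×10⁻⁸ × (8730)⁴ = 4.48×10²⁷ W.
S = L/(4πd²) = 372 W m⁻².
Energy balance: absorbed = emitted ⇒ πR²·S(1−A) = 4πR²·σT_eq⁴, so T_eq⁴ = S(1−A)/(4σ).
T_eq = [372 × 0.51 / (4 × 5.67×10⁻⁸)]^(1/4) = (8.37×10⁸)^(1/4) = 170 K.

T_eq ≈ 170 K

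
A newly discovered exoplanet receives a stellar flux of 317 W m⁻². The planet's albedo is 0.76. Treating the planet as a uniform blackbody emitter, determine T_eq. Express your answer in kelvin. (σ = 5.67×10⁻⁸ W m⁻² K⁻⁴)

T_eq ≈ 135 K

Energy balance: absorbed = emitted ⇒ πR²·S(1−A) = 4πR²·σT_eq⁴, so T_eq⁴ = S(1−A)/(4σ).
T_eq = [317 × 0.24 / (4 × 5.67×10⁻⁸)]^(1/4) = (3.35×10⁸)^(1/4) = 135 K.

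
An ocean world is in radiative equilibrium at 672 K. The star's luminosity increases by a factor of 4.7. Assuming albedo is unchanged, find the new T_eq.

T_eq ≈ 989 K

T_eq ∝ L^(1/4) · d^(−1/2).
T′ = 672 × 4.7^(1/4) = 989 K.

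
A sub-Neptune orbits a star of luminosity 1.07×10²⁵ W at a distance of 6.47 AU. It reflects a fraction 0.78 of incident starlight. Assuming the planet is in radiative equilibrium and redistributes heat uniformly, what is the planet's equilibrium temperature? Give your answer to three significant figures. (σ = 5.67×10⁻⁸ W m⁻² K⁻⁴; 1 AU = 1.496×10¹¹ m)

d = 6.47 AU = 9.68×10¹¹ m.
Flux: S = L/(4πd²) = 1.07×10²⁵/(4π×(9.68×10¹¹)²) = 0.909 W m⁻².
Energy balance: absorbed = emitted ⇒ πR²·S(1−A) = 4πR²·σT_eq⁴, so T_eq⁴ = S(1−A)/(4σ).
T_eq = [0.909 × 0.22 / (4 × 5.67×10⁻⁸)]^(1/4) = (8.82×10⁵)^(1/4) = 30.6 K.

T_eq ≈ 30.6 K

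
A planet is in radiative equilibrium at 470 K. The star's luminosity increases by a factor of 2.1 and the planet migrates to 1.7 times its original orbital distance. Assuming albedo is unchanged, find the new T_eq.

T_eq ≈ 434 K

T_eq ∝ L^(1/4) · d^(−1/2).
T′ = 470 × 2.1^(1/4) / 1.7^(1/2) = 434 K.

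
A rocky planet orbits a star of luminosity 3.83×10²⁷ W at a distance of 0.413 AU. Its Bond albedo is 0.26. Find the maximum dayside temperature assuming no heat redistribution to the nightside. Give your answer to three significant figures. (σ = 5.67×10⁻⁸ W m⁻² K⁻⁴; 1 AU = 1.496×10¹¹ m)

T_ss ≈ 1010 K

d = 0.413 AU = 6.18×10¹⁰ m.
Flux: S = L/(4πd²) = 3.83×10²⁷/(4π×(6.18×10¹⁰)²) = 7.98×10⁴ W m⁻².
With no redistribution each surface element balances locally: S(1−A) = σT⁴.
T = [7.98×10⁴ × 0.74 / 5.67×10⁻⁸]^(1/4) = (1.04×10¹²)^(1/4) = 1010 K.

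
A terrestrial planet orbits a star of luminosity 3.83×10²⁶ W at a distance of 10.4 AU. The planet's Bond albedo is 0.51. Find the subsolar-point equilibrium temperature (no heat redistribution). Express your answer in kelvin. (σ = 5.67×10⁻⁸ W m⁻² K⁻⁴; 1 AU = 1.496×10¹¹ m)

d = 10.4 AU = 1.56×10¹² m.
Flux: S = L/(4πd²) = 3.83×10²⁶/(4π×(1.56×10¹²)²) = 12.6 W m⁻².
At the subsolar point the surface absorbs S(1−A) and emits σT⁴ per unit area — no factor of 4, since only the local patch is in balance.
T = [12.6 × 0.49 / 5.67×10⁻⁸]^(1/4) = (1.09×10⁸)^(1/4) = 102 K.

T_ss ≈ 102 K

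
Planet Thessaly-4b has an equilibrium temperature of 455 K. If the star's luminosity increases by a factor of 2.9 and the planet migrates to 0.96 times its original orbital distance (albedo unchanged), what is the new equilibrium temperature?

T_eq ∝ L^(1/4) · d^(−1/2).
T′ = 455 × 2.9^(1/4) / 0.96^(1/2) = 606 K.

T_eq ≈ 606 K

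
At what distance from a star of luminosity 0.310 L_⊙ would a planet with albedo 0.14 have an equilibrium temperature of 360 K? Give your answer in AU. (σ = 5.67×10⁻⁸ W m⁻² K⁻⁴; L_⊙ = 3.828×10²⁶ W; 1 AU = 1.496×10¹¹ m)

L = 0.310 × 3.828×10²⁶ = 1.19×10²⁶ W.
From T_eq⁴ = L(1−A)/(16πσd²): d = √[L(1−A)/(16πσT_eq⁴)].
d = √[1.19×10²⁶ × 0.86 / (16π × 5.67×10⁻⁸ × (360)⁴)] = 4.62×10¹⁰ m = 0.309 AU.

d ≈ 0.309 AU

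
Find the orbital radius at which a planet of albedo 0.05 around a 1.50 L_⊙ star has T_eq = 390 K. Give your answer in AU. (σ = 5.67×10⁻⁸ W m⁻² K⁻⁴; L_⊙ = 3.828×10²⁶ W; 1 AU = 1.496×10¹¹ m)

L = 1.50 × 3.828×10²⁶ = 5.74×10²⁶ W.
From T_eq⁴ = L(1−A)/(16πσd²): d = √[L(1−A)/(16πσT_eq⁴)].
d = √[5.74×10²⁶ × 0.95 / (16π × 5.67×10⁻⁸ × (390)⁴)] = 9.10×10¹⁰ m = 0.608 AU.

d ≈ 0.608 AU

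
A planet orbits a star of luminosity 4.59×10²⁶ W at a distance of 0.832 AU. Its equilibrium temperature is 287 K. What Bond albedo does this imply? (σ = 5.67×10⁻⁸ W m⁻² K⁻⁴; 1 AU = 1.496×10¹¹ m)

A ≈ 0.35

d = 0.832 AU = 1.24×10¹¹ m.
Flux: S = L/(4πd²) = 4.59×10²⁶/(4π×(1.24×10¹¹)²) = 2360 W m⁻².
From T_eq⁴ = S(1−A)/(4σ): 1−A = 4σT_eq⁴/S.
1−A = 4 × 5.67×10⁻⁸ × (287)⁴ / 2360 = 0.653.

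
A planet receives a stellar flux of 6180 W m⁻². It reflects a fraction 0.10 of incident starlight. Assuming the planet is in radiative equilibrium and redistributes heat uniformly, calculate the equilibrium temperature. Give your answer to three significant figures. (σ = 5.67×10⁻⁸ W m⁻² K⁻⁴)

T_eq ≈ 396 K

Energy balance: absorbed = emitted ⇒ πR²·S(1−A) = 4πR²·σT_eq⁴, so T_eq⁴ = S(1−A)/(4σ).
T_eq = [6180 × 0.90 / (4 × 5.67×10⁻⁸)]^(1/4) = (2.45×10¹⁰)^(1/4) = 396 K.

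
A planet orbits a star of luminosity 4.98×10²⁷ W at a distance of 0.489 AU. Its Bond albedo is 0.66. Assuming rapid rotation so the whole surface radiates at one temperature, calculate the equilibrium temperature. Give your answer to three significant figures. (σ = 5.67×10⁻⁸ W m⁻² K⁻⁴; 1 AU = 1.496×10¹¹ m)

T_eq ≈ 577 K

d = 0.489 AU = 7.32×10¹⁰ m.
Flux: S = L/(4πd²) = 4.98×10²⁷/(4π×(7.32×10¹⁰)²) = 7.41×10⁴ W m⁻².
Energy balance: absorbed = emitted ⇒ πR²·S(1−A) = 4πR²·σT_eq⁴, so T_eq⁴ = S(1−A)/(4σ).
T_eq = [7.41×10⁴ × 0.34 / (4 × 5.67×10⁻⁸)]^(1/4) = (1.11×10¹¹)^(1/4) = 577 K.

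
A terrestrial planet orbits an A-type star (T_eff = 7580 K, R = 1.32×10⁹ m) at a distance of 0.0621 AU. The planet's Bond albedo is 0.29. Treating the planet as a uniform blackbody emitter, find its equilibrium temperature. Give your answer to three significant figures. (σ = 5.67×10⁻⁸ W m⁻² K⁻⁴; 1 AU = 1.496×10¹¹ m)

T_eq ≈ 1850 K

d = 0.0621 AU = 9.29×10⁹ m.
L = 4πR_⋆²σT_⋆⁴ = 4π(1.32×10⁹)² × 5.67×10⁻⁸ × (7580)⁴ = 4.10×10²⁷ W.
S = L/(4πd²) = 3.78×10⁶ W m⁻².
Energy balance: absorbed = emitted ⇒ πR²·S(1−A) = 4πR²·σT_eq⁴, so T_eq⁴ = S(1−A)/(4σ).
T_eq = [3.78×10⁶ × 0.71 / (4 × 5.67×10⁻⁸)]^(1/4) = (1.18×10¹³)^(1/4) = 1850 K.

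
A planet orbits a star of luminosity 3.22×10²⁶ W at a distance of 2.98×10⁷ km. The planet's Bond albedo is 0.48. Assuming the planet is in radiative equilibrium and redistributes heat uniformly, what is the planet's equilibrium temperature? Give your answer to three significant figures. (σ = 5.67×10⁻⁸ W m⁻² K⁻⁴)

d = 2.98×10⁷ km = 2.98×10¹⁰ m.
Flux: S = L/(4πd²) = 3.22×10²⁶/(4π×(2.98×10¹⁰)²) = 2.89×10⁴ W m⁻².
Energy balance: absorbed = emitted ⇒ πR²·S(1−A) = 4πR²·σT_eq⁴, so T_eq⁴ = S(1−A)/(4σ).
T_eq = [2.89×10⁴ × 0.52 / (4 × 5.67×10⁻⁸)]^(1/4) = (6.62×10¹⁰)^(1/4) = 507 K.

T_eq ≈ 507 K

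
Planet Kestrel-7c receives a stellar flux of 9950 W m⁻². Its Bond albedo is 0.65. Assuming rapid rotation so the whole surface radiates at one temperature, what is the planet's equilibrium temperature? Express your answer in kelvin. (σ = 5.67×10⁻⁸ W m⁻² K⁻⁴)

Energy balance: absorbed = emitted ⇒ πR²·S(1−A) = 4πR²·σT_eq⁴, so T_eq⁴ = S(1−A)/(4σ).
T_eq = [9950 × 0.35 / (4 × 5.67×10⁻⁸)]^(1/4) = (1.54×10¹⁰)^(1/4) = 352 K.

T_eq ≈ 352 K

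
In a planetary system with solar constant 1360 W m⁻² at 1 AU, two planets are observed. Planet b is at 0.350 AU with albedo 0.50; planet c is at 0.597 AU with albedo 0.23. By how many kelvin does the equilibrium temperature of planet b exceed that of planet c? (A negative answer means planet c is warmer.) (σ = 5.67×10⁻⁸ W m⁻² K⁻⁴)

T_eq = [S₀(1−A)/(4σd²)]^(1/4), so T ∝ (1−A)^(1/4) / √d.
T₁ = [1360×0.50/(4×5.67×10⁻⁸×0.350²)]^(1/4) = 395.53 K.
T₂ = [1360×0.77/(4×5.67×10⁻⁸×0.597²)]^(1/4) = 337.37 K.

ΔT ≈ 58.2 K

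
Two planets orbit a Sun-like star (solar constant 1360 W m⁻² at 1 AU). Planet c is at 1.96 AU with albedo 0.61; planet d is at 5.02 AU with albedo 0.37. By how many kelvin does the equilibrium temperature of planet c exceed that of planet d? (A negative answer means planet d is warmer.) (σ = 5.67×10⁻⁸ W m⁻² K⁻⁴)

ΔT ≈ 46.4 K

T_eq = [S₀(1−A)/(4σd²)]^(1/4), so T ∝ (1−A)^(1/4) / √d.
T₁ = [1360×0.39/(4×5.67×10⁻⁸×1.96²)]^(1/4) = 157.08 K.
T₂ = [1360×0.63/(4×5.67×10⁻⁸×5.02²)]^(1/4) = 110.65 K.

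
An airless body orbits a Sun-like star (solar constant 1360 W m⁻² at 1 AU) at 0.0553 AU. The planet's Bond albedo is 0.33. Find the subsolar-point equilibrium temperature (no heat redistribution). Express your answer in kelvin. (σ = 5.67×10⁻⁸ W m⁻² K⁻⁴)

T_ss ≈ 1510 K

Flux at 0.0553 AU: S = 1360/0.0553² = 4.45×10⁵ W m⁻².
At the subsolar point the surface absorbs S(1−A) and emits σT⁴ per unit area — no factor of 4, since only the local patch is in balance.
T = [4.45×10⁵ × 0.67 / 5.67×10⁻⁸]^(1/4) = (5.26×10¹²)^(1/4) = 1510 K.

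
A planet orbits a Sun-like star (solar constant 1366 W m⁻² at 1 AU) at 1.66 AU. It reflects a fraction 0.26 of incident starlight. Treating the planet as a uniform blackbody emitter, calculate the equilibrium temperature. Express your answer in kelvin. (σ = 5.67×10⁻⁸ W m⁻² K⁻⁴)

T_eq ≈ 201 K

Flux at 1.66 AU: S = 1366/1.66² = 496 W m⁻².
Energy balance: absorbed = emitted ⇒ πR²·S(1−A) = 4πR²·σT_eq⁴, so T_eq⁴ = S(1−A)/(4σ).
T_eq = [496 × 0.74 / (4 × 5.67×10⁻⁸)]^(1/4) = (1.62×10⁹)^(1/4) = 201 K.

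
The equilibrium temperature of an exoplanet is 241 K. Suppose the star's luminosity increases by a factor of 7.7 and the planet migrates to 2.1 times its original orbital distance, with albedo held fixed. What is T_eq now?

T_eq ∝ L^(1/4) · d^(−1/2).
T′ = 241 × 7.7^(1/4) / 2.1^(1/2) = 277 K.

T_eq ≈ 277 K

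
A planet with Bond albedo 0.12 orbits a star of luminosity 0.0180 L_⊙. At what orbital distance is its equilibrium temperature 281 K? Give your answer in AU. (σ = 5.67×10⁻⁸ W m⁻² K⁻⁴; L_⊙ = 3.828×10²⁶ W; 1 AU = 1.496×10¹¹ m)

d ≈ 0.123 AU

L = 0.0180 × 3.828×10²⁶ = 6.89×10²⁴ W.
From T_eq⁴ = L(1−A)/(16πσd²): d = √[L(1−A)/(16πσT_eq⁴)].
d = √[6.89×10²⁴ × 0.88 / (16π × 5.67×10⁻⁸ × (281)⁴)] = 1.85×10¹⁰ m = 0.123 AU.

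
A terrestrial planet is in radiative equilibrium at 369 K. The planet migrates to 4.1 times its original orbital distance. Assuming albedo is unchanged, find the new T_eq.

T_eq ∝ L^(1/4) · d^(−1/2).
T′ = 369 / 4.1^(1/2) = 182 K.

T_eq ≈ 182 K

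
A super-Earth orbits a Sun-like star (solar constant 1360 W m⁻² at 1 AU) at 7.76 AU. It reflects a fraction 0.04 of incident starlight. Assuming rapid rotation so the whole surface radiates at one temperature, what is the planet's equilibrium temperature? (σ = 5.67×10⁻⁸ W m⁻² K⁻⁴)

Flux at 7.76 AU: S = 1360/7.76² = 22.6 W m⁻².
Energy balance: absorbed = emitted ⇒ πR²·S(1−A) = 4πR²·σT_eq⁴, so T_eq⁴ = S(1−A)/(4σ).
T_eq = [22.6 × 0.96 / (4 × 5.67×10⁻⁸)]^(1/4) = (9.56×10⁷)^(1/4) = 98.9 K.

T_eq ≈ 98.9 K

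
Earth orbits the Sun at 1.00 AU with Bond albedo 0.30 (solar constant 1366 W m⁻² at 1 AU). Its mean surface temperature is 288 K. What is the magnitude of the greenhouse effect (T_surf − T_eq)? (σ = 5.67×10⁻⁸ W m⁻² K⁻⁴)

S = 1366/1.00² = 1366 W m⁻².
T_eq = [S(1−A)/(4σ)]^(1/4) = [1366×0.70/(4×5.67×10⁻⁸)]^(1/4) = 254.8 K.
ΔT = T_surf − T_eq = 288 − 254.8.

ΔT ≈ 33.2 K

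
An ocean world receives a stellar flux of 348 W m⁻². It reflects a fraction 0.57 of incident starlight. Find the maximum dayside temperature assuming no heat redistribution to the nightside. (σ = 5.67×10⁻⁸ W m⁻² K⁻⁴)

With no redistribution each surface element balances locally: S(1−A) = σT⁴.
T = [348 × 0.43 / 5.67×10⁻⁸]^(1/4) = (2.64×10⁹)^(1/4) = 227 K.

T_ss ≈ 227 K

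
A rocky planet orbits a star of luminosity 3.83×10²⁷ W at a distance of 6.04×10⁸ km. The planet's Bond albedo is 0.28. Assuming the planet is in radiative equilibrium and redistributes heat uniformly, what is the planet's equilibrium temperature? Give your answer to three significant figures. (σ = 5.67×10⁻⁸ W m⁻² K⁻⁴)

d = 6.04×10⁸ km = 6.04×10¹¹ m.
Flux: S = L/(4πd²) = 3.83×10²⁷/(4π×(6.04×10¹¹)²) = 835 W m⁻².
Energy balance: absorbed = emitted ⇒ πR²·S(1−A) = 4πR²·σT_eq⁴, so T_eq⁴ = S(1−A)/(4σ).
T_eq = [835 × 0.72 / (4 × 5.67×10⁻⁸)]^(1/4) = (2.65×10⁹)^(1/4) = 227 K.

T_eq ≈ 227 K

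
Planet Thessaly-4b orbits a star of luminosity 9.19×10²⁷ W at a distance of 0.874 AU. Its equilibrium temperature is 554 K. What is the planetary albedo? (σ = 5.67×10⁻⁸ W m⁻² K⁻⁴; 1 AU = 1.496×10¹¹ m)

A ≈ 0.50

d = 0.874 AU = 1.31×10¹¹ m.
Flux: S = L/(4πd²) = 9.19×10²⁷/(4π×(1.31×10¹¹)²) = 4.28×10⁴ W m⁻².
From T_eq⁴ = S(1−A)/(4σ): 1−A = 4σT_eq⁴/S.
1−A = 4 × 5.67×10⁻⁸ × (554)⁴ / 4.28×10⁴ = 0.499.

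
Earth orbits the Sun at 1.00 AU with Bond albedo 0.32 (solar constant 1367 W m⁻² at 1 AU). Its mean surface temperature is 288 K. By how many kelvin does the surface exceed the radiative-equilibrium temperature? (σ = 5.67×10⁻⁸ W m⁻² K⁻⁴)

ΔT ≈ 35.0 K

S = 1367/1.00² = 1367 W m⁻².
T_eq = [S(1−A)/(4σ)]^(1/4) = [1367×0.68/(4×5.67×10⁻⁸)]^(1/4) = 253.0 K.
ΔT = T_surf − T_eq = 288 − 253.0.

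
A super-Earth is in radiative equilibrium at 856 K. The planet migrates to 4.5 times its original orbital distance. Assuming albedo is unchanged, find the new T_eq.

T_eq ∝ L^(1/4) · d^(−1/2).
T′ = 856 / 4.5^(1/2) = 404 K.

T_eq ≈ 404 K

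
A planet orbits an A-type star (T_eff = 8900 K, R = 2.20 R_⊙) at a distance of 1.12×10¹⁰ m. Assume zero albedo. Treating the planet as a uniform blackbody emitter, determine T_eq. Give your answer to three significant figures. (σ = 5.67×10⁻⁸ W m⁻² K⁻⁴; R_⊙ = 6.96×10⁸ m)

T_eq ≈ 2330 K

R_⋆ = 2.20 × 6.96×10⁸ = 1.53×10⁹ m.
L = 4πR_⋆²σT_⋆⁴ = 4π(1.53×10⁹)² × 5.67×10⁻⁸ × (8900)⁴ = 1.05×10²⁸ W.
S = L/(4πd²) = 6.65×10⁶ W m⁻².
Energy balance: absorbed = emitted ⇒ πR²·S(1−A) = 4πR²·σT_eq⁴, so T_eq⁴ = S(1−A)/(4σ).
T_eq = [6.65×10⁶ × 1.00 / (4 × 5.67×10⁻⁸)]^(1/4) = (2.93×10¹³)^(1/4) = 2330 K.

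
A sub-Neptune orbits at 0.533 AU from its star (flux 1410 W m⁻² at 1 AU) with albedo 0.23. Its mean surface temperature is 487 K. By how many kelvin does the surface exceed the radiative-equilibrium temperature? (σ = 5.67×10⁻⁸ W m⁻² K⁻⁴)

S = 1410/0.533² = 4963 W m⁻².
T_eq = [S(1−A)/(4σ)]^(1/4) = [4963×0.77/(4×5.67×10⁻⁸)]^(1/4) = 360.3 K.
ΔT = T_surf − T_eq = 487 − 360.3.

ΔT ≈ 126.7 K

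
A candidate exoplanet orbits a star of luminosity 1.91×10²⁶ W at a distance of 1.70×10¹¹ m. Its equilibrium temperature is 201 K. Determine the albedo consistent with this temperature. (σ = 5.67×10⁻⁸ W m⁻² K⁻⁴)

Flux: S = L/(4πd²) = 1.91×10²⁶/(4π×(1.70×10¹¹)²) = 526 W m⁻².
From T_eq⁴ = S(1−A)/(4σ): 1−A = 4σT_eq⁴/S.
1−A = 4 × 5.67×10⁻⁸ × (201)⁴ / 526 = 0.704.

A ≈ 0.30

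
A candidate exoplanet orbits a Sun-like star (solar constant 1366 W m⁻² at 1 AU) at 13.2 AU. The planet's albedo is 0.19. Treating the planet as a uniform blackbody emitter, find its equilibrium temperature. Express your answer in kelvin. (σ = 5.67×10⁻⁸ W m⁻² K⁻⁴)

T_eq ≈ 72.7 K

Flux at 13.2 AU: S = 1366/13.2² = 7.84 W m⁻².
Energy balance: absorbed = emitted ⇒ πR²·S(1−A) = 4πR²·σT_eq⁴, so T_eq⁴ = S(1−A)/(4σ).
T_eq = [7.84 × 0.81 / (4 × 5.67×10⁻⁸)]^(1/4) = (2.80×10⁷)^(1/4) = 72.7 K.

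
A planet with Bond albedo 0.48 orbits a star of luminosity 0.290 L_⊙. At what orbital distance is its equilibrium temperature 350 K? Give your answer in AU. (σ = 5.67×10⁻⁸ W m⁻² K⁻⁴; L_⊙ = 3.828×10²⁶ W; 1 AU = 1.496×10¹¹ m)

L = 0.290 × 3.828×10²⁶ = 1.11×10²⁶ W.
From T_eq⁴ = L(1−A)/(16πσd²): d = √[L(1−A)/(16πσT_eq⁴)].
d = √[1.11×10²⁶ × 0.52 / (16π × 5.67×10⁻⁸ × (350)⁴)] = 3.67×10¹⁰ m = 0.246 AU.

d ≈ 0.246 AU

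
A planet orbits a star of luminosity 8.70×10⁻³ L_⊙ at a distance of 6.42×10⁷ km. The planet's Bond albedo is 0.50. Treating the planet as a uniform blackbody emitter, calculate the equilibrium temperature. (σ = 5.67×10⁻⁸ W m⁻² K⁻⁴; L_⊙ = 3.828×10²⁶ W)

T_eq ≈ 109 K

d = 6.42×10⁷ km = 6.42×10¹⁰ m.
L = 8.70×10⁻³ × 3.828×10²⁶ = 3.33×10²⁴ W.
Flux: S = L/(4πd²) = 3.33×10²⁴/(4π×(6.42×10¹⁰)²) = 64.3 W m⁻².
Energy balance: absorbed = emitted ⇒ πR²·S(1−A) = 4πR²·σT_eq⁴, so T_eq⁴ = S(1−A)/(4σ).
T_eq = [64.3 × 0.50 / (4 × 5.67×10⁻⁸)]^(1/4) = (1.42×10⁸)^(1/4) = 109 K.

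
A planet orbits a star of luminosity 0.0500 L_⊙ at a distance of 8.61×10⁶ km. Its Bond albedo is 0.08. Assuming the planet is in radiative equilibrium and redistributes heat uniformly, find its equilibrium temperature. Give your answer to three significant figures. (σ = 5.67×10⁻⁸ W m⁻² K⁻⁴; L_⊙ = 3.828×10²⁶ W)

T_eq ≈ 537 K

d = 8.61×10⁶ km = 8.61×10⁹ m.
L = 0.0500 × 3.828×10²⁶ = 1.91×10²⁵ W.
Flux: S = L/(4πd²) = 1.91×10²⁵/(4π×(8.61×10⁹)²) = 2.05×10⁴ W m⁻².
Energy balance: absorbed = emitted ⇒ πR²·S(1−A) = 4πR²·σT_eq⁴, so T_eq⁴ = S(1−A)/(4σ).
T_eq = [2.05×10⁴ × 0.92 / (4 × 5.67×10⁻⁸)]^(1/4) = (8.33×10¹⁰)^(1/4) = 537 K.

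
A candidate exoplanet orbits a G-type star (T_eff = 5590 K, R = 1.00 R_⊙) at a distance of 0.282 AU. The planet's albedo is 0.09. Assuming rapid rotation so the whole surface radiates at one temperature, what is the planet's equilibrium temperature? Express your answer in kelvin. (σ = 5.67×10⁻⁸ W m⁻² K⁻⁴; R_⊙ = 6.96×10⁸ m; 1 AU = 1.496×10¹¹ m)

R_⋆ = 1.00 × 6.96×10⁸ = 6.96×10⁸ m.
d = 0.282 AU = 4.22×10¹⁰ m.
L = 4πR_⋆²σT_⋆⁴ = 4π(6.96×10⁸)² × 5.67×10⁻⁸ × (5590)⁴ = 3.37×10²⁶ W.
S = L/(4πd²) = 1.51×10⁴ W m⁻².
Energy balance: absorbed = emitted ⇒ πR²·S(1−A) = 4πR²·σT_eq⁴, so T_eq⁴ = S(1−A)/(4σ).
T_eq = [1.51×10⁴ × 0.91 / (4 × 5.67×10⁻⁸)]^(1/4) = (6.05×10¹⁰)^(1/4) = 496 K.

T_eq ≈ 496 K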